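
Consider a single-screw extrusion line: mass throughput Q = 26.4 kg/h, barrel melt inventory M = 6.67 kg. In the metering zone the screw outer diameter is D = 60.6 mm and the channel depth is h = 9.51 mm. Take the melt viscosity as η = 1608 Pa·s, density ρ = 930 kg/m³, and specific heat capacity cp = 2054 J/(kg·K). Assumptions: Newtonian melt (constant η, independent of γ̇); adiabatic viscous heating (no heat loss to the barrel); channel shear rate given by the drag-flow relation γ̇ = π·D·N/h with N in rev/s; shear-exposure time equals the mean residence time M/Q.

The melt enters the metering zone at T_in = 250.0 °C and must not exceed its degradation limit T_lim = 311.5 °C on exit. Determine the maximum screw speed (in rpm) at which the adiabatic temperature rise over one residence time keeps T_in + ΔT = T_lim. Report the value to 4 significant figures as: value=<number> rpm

value=26.86 rpm

Convert throughput: Q = 26.4 kg/h = 26.4/3600 = 0.00733333 kg/s
Mean residence time: t_res = M/Q_s = 6.67 kg / 0.00733333 kg/s = 909.545 s
Geometry in SI: D = 60.6 mm → 0.0606 m, h = 9.51 mm → 0.00951 m
ΔT_a = T_lim − T_in = 311.5 − 250.0 = 61.5 K
γ̇_max² = ΔT_a·ρ·cp/(η·t_res) = 61.5·930·2054/(1608·909.545) = 80.3245 s⁻²
γ̇_max = sqrt(80.3245) = 8.96239 s⁻¹
N_max = γ̇_max h / (πD) = 8.96239·0.00951/(π·0.0606) = 0.447695 rev/s → ×60 = 26.8617 rpm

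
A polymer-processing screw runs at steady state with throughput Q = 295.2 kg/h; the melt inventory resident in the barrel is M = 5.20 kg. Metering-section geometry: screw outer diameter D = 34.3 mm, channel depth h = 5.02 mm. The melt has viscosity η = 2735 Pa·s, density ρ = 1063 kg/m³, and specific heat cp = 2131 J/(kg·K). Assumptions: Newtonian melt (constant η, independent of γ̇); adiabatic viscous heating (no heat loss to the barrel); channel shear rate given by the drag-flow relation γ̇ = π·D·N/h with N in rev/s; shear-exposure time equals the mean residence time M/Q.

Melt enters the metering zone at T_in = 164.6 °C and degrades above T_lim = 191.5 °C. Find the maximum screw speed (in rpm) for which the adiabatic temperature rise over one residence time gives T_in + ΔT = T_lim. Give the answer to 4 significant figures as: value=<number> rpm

Q_s = Q / 3600 = 295.2 / 3600 = 0.082 kg/s
t_res = M / Q_s = 5.20 / 0.082 = 63.4146 s
Geometry in SI: D = 34.3 mm → 0.0343 m, h = 5.02 mm → 0.00502 m
Allowable rise: ΔT_a = T_lim − T_in = 191.5 − 164.6 = 26.9 K
Invert ΔT = ηγ̇²t_res/(ρcp) for γ̇: γ̇_max² = ΔT_a ρ cp / (η t_res) = 26.9·1063·2131 / (2735·63.4146) = 351.336 s⁻²
γ̇_max = √351.336 = 18.7439 s⁻¹
N_max = γ̇_max h / (πD) = 18.7439·0.00502/(π·0.0343) = 0.873214 rev/s → ×60 = 52.3929 rpm

value=52.39 rpm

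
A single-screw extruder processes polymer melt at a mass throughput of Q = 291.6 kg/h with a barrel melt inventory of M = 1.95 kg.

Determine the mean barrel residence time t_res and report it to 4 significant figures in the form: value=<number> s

value=24.07 s

Q_s = Q / 3600 = 291.6 / 3600 = 0.081 kg/s
t_res = M / Q_s = 1.95 ÷ 0.081 = 24.0741 s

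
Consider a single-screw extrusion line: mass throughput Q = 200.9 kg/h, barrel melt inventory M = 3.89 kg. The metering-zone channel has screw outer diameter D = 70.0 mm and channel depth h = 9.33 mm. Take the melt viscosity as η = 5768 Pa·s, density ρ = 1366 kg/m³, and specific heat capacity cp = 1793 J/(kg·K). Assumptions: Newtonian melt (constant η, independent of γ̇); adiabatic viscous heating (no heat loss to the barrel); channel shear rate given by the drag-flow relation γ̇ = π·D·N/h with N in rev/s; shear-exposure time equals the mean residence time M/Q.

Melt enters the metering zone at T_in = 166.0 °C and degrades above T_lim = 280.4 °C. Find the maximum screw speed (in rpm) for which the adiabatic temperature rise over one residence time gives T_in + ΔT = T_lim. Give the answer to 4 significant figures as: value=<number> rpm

Throughput in SI: Q_s = 200.9 kg/h ÷ 3600 s/h = 0.0558056 kg/s
Mean residence time: t_res = M/Q_s = 3.89 kg / 0.0558056 kg/s = 69.7063 s
Geometry in SI: D = 70.0 mm → 0.07 m, h = 9.33 mm → 0.00933 m
ΔT_a = T_lim − T_in = 280.4 °C − 166.0 °C = 114.4 K
γ̇_max² = ΔT_a·ρ·cp / (η·t_res) = [114.4 × 1366 × 1793] / [5768 × 69.7063] = 696.883 s⁻²
Take the square root: γ̇_max = √(696.883) = 26.3985 s⁻¹
Solve γ̇ = πDN/h for N: N_max = γ̇_max·h/(π·D) = 26.3985 × 0.00933 / (π × 0.07) = 1.11999 rev/s = 67.1993 rpm

value=67.20 rpm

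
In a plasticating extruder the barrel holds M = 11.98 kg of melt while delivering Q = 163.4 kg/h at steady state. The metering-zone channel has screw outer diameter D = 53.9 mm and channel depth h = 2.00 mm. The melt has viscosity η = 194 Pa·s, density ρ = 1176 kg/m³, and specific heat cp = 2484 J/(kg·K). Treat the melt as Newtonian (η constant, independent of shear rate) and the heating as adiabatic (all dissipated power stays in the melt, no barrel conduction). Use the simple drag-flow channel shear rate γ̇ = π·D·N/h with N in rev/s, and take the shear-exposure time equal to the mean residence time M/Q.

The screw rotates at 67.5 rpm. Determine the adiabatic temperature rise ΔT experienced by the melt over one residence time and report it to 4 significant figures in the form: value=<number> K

Convert throughput: Q = 163.4 kg/h = 163.4/3600 = 0.0453889 kg/s
t_res = M / Q_s = 11.98 ÷ 0.0453889 = 263.941 s
Geometry in metres: D = 53.9 mm → 0.0539 m, h = 2.00 mm → 0.002 m; screw speed N = 67.5 rpm = 1.125 rev/s
γ̇ = π D N / h = (π)(0.0539)(1.125) / 0.002 = 95.2492 s⁻¹
ΔT = η·γ̇²·t_res/(ρ·cp) = [194 × 95.2492² × 263.941] / [1176 × 2484] = 159.028 K

value=159.0 K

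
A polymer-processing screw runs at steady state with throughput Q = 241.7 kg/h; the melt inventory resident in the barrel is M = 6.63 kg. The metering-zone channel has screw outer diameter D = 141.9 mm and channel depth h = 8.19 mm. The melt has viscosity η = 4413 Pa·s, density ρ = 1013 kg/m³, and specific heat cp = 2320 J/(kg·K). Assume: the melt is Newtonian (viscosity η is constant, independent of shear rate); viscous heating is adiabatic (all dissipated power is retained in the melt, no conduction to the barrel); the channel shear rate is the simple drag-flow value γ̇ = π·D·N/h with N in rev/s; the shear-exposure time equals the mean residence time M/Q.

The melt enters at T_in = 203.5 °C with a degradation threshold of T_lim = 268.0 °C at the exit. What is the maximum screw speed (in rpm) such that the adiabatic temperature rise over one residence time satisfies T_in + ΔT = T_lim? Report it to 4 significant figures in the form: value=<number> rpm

Convert throughput: Q = 241.7 kg/h = 241.7/3600 = 0.0671389 kg/s
t_res = M / Q_s = 6.63 ÷ 0.0671389 = 98.7505 s
Geometry in SI: D = 141.9 mm → 0.1419 m, h = 8.19 mm → 0.00819 m
Allowable rise: ΔT_a = T_lim − T_in = 268.0 − 203.5 = 64.5 K
Invert ΔT = ηγ̇²t_res/(ρcp) for γ̇: γ̇_max² = ΔT_a ρ cp / (η t_res) = 64.5·1013·2320 / (4413·98.7505) = 347.843 s⁻²
γ̇_max = √347.843 = 18.6506 s⁻¹
Solve γ̇ = πDN/h for N: N_max = γ̇_max·h/(π·D) = 18.6506 × 0.00819 / (π × 0.1419) = 0.342644 rev/s = 20.5587 rpm

value=20.56 rpm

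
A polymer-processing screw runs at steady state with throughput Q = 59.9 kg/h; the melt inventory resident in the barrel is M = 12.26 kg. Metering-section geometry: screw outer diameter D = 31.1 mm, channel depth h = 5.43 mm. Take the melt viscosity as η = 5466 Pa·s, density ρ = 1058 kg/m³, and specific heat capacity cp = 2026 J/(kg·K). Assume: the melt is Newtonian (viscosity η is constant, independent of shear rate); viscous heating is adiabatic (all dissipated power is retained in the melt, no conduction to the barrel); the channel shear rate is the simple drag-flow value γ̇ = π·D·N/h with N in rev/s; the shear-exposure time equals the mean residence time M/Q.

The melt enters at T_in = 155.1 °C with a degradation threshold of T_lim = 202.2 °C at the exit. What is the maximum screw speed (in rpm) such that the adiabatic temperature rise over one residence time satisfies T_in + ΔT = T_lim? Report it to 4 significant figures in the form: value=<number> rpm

Convert throughput: Q = 59.9 kg/h = 59.9/3600 = 0.0166389 kg/s
t_res = M / Q_s = 12.26 ÷ 0.0166389 = 736.828 s
D = 31.1 mm = 0.0311 m;  h = 5.43 mm = 0.00543 m
Allowable rise: ΔT_a = T_lim − T_in = 202.2 − 155.1 = 47.1 K
Invert ΔT = ηγ̇²t_res/(ρcp) for γ̇: γ̇_max² = ΔT_a ρ cp / (η t_res) = 47.1·1058·2026 / (5466·736.828) = 25.0675 s⁻²
Take the square root: γ̇_max = √(25.0675) = 5.00674 s⁻¹
Solve γ̇ = πDN/h for N: N_max = γ̇_max·h/(π·D) = 5.00674 × 0.00543 / (π × 0.0311) = 0.278256 rev/s = 16.6954 rpm

value=16.70 rpm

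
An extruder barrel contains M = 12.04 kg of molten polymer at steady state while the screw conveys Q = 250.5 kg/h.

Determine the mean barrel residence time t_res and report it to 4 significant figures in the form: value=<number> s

value=173.0 s

Convert throughput: Q = 250.5 kg/h = 250.5/3600 = 0.0695833 kg/s
Mean residence time: t_res = M/Q_s = 12.04 kg / 0.0695833 kg/s = 173.03 s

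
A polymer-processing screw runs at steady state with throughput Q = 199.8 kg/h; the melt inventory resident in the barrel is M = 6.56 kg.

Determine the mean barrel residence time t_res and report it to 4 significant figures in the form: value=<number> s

Convert throughput: Q = 199.8 kg/h = 199.8/3600 = 0.0555 kg/s
Mean residence time: t_res = M/Q_s = 6.56 kg / 0.0555 kg/s = 118.198 s

value=118.2 s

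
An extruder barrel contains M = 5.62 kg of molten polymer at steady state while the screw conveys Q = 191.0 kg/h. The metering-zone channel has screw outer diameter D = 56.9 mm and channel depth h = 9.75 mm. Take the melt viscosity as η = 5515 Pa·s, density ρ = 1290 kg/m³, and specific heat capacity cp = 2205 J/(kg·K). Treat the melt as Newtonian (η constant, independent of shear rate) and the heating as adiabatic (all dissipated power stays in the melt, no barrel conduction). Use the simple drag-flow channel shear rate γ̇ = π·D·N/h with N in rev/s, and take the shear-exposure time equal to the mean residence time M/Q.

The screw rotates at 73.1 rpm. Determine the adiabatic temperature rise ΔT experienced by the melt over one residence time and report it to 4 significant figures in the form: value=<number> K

value=102.5 K

Convert throughput: Q = 191.0 kg/h = 191.0/3600 = 0.0530556 kg/s
t_res = M / Q_s = 5.62 / 0.0530556 = 105.927 s
Geometry in metres: D = 56.9 mm → 0.0569 m, h = 9.75 mm → 0.00975 m; screw speed N = 73.1 rpm = 1.21833 rev/s
Shear rate: γ̇ = πDN/h = π·0.0569·1.21833/0.00975 = 22.3369 s⁻¹
Adiabatic rise: ΔT = η γ̇² t_res / (ρ cp) = 5515·(22.3369)²·105.927 / (1290·2205) = 102.471 K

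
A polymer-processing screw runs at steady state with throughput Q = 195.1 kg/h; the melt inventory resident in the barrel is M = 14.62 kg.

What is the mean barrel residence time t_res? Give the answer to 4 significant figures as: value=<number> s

Q_s = Q / 3600 = 195.1 / 3600 = 0.0541944 kg/s
t_res = M / Q_s = 14.62 / 0.0541944 = 269.769 s

value=269.8 s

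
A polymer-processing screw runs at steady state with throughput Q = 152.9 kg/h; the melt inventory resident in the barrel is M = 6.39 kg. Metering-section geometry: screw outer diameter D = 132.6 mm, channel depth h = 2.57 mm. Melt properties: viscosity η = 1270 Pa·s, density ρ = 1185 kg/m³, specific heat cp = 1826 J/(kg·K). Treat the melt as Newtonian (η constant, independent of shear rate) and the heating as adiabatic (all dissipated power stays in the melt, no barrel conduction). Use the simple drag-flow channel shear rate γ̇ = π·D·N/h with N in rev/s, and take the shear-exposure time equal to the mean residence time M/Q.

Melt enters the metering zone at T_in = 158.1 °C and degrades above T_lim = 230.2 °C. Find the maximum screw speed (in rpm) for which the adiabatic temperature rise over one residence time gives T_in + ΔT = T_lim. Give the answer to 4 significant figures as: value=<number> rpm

Q_s = Q / 3600 = 152.9 / 3600 = 0.0424722 kg/s
t_res = M / Q_s = 6.39 / 0.0424722 = 150.451 s
Convert to metres: D = 0.1326 m, h = 0.00257 m
Allowable rise: ΔT_a = T_lim − T_in = 230.2 − 158.1 = 72.1 K
Invert ΔT = ηγ̇²t_res/(ρcp) for γ̇: γ̇_max² = ΔT_a ρ cp / (η t_res) = 72.1·1185·1826 / (1270·150.451) = 816.497 s⁻²
γ̇_max = sqrt(816.497) = 28.5744 s⁻¹
N_max = γ̇_max·h / (π·D) = 28.5744 · 0.00257 / (π · 0.1326) = 0.176286 rev/s = 10.5771 rpm

value=10.58 rpm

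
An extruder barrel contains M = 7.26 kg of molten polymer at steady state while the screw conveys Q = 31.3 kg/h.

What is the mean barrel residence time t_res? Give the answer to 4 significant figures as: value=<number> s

Q_s = Q / 3600 = 31.3 / 3600 = 0.00869444 kg/s
Mean residence time: t_res = M/Q_s = 7.26 kg / 0.00869444 kg/s = 835.016 s

value=835.0 s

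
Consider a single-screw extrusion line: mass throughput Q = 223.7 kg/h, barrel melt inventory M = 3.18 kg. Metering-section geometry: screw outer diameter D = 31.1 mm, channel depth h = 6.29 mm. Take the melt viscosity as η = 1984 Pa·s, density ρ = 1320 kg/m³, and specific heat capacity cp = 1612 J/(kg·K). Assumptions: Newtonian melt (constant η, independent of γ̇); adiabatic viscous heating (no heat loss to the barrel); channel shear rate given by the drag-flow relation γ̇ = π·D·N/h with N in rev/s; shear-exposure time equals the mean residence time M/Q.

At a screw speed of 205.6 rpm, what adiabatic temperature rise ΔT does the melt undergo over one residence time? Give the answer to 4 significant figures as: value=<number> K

Throughput in SI: Q_s = 223.7 kg/h ÷ 3600 s/h = 0.0621389 kg/s
t_res = M / Q_s = 3.18 / 0.0621389 = 51.1757 s
D = 31.1 mm = 0.0311 m;  h = 6.29 mm = 0.00629 m;  N = 205.6 rpm / 60 = 3.42667 rev/s
γ̇ = π·D·N / h = π · 0.0311 · 3.42667 / 0.00629 = 53.2269 s⁻¹
Adiabatic rise: ΔT = η γ̇² t_res / (ρ cp) = 1984·(53.2269)²·51.1757 / (1320·1612) = 135.185 K

value=135.2 K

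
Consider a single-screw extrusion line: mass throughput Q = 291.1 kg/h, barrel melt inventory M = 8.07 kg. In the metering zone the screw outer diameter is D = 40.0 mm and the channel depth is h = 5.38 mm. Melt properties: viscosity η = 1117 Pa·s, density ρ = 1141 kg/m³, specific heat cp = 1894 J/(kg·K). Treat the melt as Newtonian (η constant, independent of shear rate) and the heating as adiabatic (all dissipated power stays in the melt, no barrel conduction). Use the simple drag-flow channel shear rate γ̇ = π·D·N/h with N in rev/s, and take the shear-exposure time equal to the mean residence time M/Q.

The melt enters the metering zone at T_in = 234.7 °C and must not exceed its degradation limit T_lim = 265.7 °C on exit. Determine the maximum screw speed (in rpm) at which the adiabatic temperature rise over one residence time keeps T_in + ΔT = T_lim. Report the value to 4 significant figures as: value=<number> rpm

value=62.97 rpm

Q_s = Q / 3600 = 291.1 / 3600 = 0.0808611 kg/s
t_res = M / Q_s = 8.07 ÷ 0.0808611 = 99.8008 s
Convert to metres: D = 0.04 m, h = 0.00538 m
Allowable rise: ΔT_a = T_lim − T_in = 265.7 − 234.7 = 31 K
Invert ΔT = ηγ̇²t_res/(ρcp) for γ̇: γ̇_max² = ΔT_a ρ cp / (η t_res) = 31·1141·1894 / (1117·99.8008) = 600.953 s⁻²
Take the square root: γ̇_max = √(600.953) = 24.5143 s⁻¹
N_max = γ̇_max·h / (π·D) = 24.5143 · 0.00538 / (π · 0.04) = 1.04952 rev/s = 62.9715 rpm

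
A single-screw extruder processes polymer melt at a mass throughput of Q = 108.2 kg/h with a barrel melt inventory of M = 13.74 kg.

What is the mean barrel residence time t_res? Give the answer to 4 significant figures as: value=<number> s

Convert throughput: Q = 108.2 kg/h = 108.2/3600 = 0.0300556 kg/s
t_res = M / Q_s = 13.74 / 0.0300556 = 457.153 s

value=457.2 s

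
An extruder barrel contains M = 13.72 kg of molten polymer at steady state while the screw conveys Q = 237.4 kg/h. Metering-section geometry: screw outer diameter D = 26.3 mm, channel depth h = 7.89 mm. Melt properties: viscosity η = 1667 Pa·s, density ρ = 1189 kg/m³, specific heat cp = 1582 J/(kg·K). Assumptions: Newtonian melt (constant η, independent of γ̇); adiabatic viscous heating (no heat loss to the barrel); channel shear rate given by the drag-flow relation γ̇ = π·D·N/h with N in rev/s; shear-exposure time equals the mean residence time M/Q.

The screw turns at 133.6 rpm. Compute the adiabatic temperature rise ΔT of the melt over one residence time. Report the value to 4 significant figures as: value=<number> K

Throughput in SI: Q_s = 237.4 kg/h ÷ 3600 s/h = 0.0659444 kg/s
Mean residence time: t_res = M/Q_s = 13.72 kg / 0.0659444 kg/s = 208.054 s
Geometry in metres: D = 26.3 mm → 0.0263 m, h = 7.89 mm → 0.00789 m; screw speed N = 133.6 rpm = 2.22667 rev/s
γ̇ = π D N / h = (π)(0.0263)(2.22667) / 0.00789 = 23.3176 s⁻¹
ΔT = η·γ̇²·t_res / (ρ·cp) = 1667 · (23.3176)² · 208.054 / (1189 · 1582) = 100.251 K

value=100.3 K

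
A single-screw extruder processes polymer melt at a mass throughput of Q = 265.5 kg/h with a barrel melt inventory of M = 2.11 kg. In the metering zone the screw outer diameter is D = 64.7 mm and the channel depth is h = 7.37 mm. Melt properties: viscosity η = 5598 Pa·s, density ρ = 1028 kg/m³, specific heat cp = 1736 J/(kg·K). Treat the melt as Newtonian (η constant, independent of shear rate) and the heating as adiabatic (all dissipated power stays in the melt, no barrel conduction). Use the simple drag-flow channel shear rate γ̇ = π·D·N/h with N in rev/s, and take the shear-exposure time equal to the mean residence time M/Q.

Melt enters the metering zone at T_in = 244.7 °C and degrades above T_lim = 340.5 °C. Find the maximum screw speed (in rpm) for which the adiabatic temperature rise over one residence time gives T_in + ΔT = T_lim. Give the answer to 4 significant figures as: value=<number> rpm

Throughput in SI: Q_s = 265.5 kg/h ÷ 3600 s/h = 0.07375 kg/s
Mean residence time: t_res = M/Q_s = 2.11 kg / 0.07375 kg/s = 28.6102 s
D = 64.7 mm = 0.0647 m;  h = 7.37 mm = 0.00737 m
ΔT_a = T_lim − T_in = 340.5 °C − 244.7 °C = 95.8 K
γ̇_max² = ΔT_a·ρ·cp/(η·t_res) = 95.8·1028·1736/(5598·28.6102) = 1067.47 s⁻²
Take the square root: γ̇_max = √(1067.47) = 32.6721 s⁻¹
N_max = γ̇_max·h / (π·D) = 32.6721 · 0.00737 / (π · 0.0647) = 1.18465 rev/s = 71.0791 rpm

value=71.08 rpm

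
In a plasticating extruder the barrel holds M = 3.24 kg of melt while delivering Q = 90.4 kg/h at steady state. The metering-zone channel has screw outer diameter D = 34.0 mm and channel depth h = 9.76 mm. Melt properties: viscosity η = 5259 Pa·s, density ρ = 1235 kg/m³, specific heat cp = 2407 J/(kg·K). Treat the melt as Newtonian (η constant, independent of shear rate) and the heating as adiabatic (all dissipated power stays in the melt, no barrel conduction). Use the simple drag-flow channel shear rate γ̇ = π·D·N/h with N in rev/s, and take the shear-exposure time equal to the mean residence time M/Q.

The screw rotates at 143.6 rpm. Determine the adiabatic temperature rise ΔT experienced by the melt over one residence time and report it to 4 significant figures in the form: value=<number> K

Q_s = Q / 3600 = 90.4 / 3600 = 0.0251111 kg/s
t_res = M / Q_s = 3.24 ÷ 0.0251111 = 129.027 s
D = 34.0 mm = 0.034 m;  h = 9.76 mm = 0.00976 m;  N = 143.6 rpm / 60 = 2.39333 rev/s
γ̇ = π D N / h = (π)(0.034)(2.39333) / 0.00976 = 26.1928 s⁻¹
Adiabatic rise: ΔT = η γ̇² t_res / (ρ cp) = 5259·(26.1928)²·129.027 / (1235·2407) = 156.604 K

value=156.6 K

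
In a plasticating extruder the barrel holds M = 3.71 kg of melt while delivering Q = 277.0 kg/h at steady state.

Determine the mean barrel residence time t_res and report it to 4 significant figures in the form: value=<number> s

value=48.22 s

Convert throughput: Q = 277.0 kg/h = 277.0/3600 = 0.0769444 kg/s
Mean residence time: t_res = M/Q_s = 3.71 kg / 0.0769444 kg/s = 48.2166 s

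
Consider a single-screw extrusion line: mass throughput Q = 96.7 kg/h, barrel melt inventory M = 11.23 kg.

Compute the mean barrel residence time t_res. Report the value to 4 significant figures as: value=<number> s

value=418.1 s

Convert throughput: Q = 96.7 kg/h = 96.7/3600 = 0.0268611 kg/s
t_res = M / Q_s = 11.23 / 0.0268611 = 418.077 s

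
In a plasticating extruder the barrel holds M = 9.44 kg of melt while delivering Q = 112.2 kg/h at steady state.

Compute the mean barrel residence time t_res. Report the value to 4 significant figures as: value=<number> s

Convert throughput: Q = 112.2 kg/h = 112.2/3600 = 0.0311667 kg/s
t_res = M / Q_s = 9.44 ÷ 0.0311667 = 302.888 s

value=302.9 s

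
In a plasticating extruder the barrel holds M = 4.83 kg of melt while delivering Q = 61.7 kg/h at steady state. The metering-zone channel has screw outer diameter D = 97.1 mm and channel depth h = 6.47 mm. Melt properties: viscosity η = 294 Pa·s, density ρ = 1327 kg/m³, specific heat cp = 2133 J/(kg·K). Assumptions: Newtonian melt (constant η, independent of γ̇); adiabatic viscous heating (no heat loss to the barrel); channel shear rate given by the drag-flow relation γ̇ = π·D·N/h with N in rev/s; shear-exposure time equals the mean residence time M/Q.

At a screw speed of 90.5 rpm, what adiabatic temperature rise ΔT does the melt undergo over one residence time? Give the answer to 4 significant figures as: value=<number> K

Throughput in SI: Q_s = 61.7 kg/h ÷ 3600 s/h = 0.0171389 kg/s
Mean residence time: t_res = M/Q_s = 4.83 kg / 0.0171389 kg/s = 281.815 s
D = 97.1 mm = 0.0971 m;  h = 6.47 mm = 0.00647 m;  N = 90.5 rpm / 60 = 1.50833 rev/s
γ̇ = π D N / h = (π)(0.0971)(1.50833) / 0.00647 = 71.1152 s⁻¹
ΔT = η·γ̇²·t_res / (ρ·cp) = 294 · (71.1152)² · 281.815 / (1327 · 2133) = 148.038 K

value=148.0 K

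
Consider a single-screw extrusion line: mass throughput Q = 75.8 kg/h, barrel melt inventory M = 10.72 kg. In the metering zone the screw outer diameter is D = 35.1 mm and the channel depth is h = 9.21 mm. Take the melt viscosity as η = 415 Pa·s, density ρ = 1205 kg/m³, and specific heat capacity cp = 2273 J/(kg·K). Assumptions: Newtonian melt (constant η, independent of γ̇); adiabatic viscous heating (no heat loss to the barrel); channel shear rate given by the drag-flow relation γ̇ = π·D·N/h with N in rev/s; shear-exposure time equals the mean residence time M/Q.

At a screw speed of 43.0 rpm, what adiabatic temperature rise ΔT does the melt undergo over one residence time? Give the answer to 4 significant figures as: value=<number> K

Q_s = Q / 3600 = 75.8 / 3600 = 0.0210556 kg/s
Mean residence time: t_res = M/Q_s = 10.72 kg / 0.0210556 kg/s = 509.129 s
Geometry in metres: D = 35.1 mm → 0.0351 m, h = 9.21 mm → 0.00921 m; screw speed N = 43.0 rpm = 0.716667 rev/s
Shear rate: γ̇ = πDN/h = π·0.0351·0.716667/0.00921 = 8.58054 s⁻¹
ΔT = η·γ̇²·t_res/(ρ·cp) = [415 × 8.58054² × 509.129] / [1205 × 2273] = 5.67961 K

value=5.680 K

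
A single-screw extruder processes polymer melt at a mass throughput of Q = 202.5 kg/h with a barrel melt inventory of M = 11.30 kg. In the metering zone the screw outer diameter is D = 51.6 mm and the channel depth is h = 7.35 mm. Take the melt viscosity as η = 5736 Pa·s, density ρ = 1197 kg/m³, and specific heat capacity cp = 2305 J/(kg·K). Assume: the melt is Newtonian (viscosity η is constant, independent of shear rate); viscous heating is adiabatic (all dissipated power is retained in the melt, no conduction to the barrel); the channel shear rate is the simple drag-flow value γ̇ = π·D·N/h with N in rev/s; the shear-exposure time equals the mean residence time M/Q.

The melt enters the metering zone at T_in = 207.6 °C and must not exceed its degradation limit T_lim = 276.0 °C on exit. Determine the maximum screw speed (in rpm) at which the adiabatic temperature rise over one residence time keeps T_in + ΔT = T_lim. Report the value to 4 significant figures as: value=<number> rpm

value=34.82 rpm

Convert throughput: Q = 202.5 kg/h = 202.5/3600 = 0.05625 kg/s
Mean residence time: t_res = M/Q_s = 11.30 kg / 0.05625 kg/s = 200.889 s
D = 51.6 mm = 0.0516 m;  h = 7.35 mm = 0.00735 m
Allowable rise: ΔT_a = T_lim − T_in = 276.0 − 207.6 = 68.4 K
γ̇_max² = ΔT_a·ρ·cp/(η·t_res) = 68.4·1197·2305/(5736·200.889) = 163.778 s⁻²
γ̇_max = √163.778 = 12.7976 s⁻¹
N_max = γ̇_max h / (πD) = 12.7976·0.00735/(π·0.0516) = 0.580251 rev/s → ×60 = 34.8151 rpm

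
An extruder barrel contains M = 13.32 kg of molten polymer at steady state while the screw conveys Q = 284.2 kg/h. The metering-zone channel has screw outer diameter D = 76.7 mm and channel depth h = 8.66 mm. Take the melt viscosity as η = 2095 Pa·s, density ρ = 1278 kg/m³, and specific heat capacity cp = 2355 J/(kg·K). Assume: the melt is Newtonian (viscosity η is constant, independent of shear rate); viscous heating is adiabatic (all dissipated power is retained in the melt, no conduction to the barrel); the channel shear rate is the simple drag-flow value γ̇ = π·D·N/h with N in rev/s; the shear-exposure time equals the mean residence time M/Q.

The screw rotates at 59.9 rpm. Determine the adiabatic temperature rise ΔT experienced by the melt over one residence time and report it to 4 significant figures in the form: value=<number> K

value=90.63 K

Throughput in SI: Q_s = 284.2 kg/h ÷ 3600 s/h = 0.0789444 kg/s
t_res = M / Q_s = 13.32 / 0.0789444 = 168.726 s
Geometry in metres: D = 76.7 mm → 0.0767 m, h = 8.66 mm → 0.00866 m; screw speed N = 59.9 rpm = 0.998333 rev/s
γ̇ = π·D·N / h = π · 0.0767 · 0.998333 / 0.00866 = 27.7781 s⁻¹
ΔT = η·γ̇²·t_res/(ρ·cp) = [2095 × 27.7781² × 168.726] / [1278 × 2355] = 90.6256 K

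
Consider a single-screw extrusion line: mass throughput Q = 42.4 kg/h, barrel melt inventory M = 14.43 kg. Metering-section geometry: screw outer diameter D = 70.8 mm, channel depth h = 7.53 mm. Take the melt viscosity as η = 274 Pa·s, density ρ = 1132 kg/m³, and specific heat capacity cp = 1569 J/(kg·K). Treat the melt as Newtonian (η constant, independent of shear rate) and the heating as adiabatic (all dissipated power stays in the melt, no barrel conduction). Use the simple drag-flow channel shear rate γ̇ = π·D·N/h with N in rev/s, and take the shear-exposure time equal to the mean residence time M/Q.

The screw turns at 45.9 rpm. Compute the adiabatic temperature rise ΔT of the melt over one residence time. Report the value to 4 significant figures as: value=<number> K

value=96.51 K

Q_s = Q / 3600 = 42.4 / 3600 = 0.0117778 kg/s
t_res = M / Q_s = 14.43 / 0.0117778 = 1225.19 s
D = 70.8 mm = 0.0708 m;  h = 7.53 mm = 0.00753 m;  N = 45.9 rpm / 60 = 0.765 rev/s
γ̇ = π·D·N / h = π · 0.0708 · 0.765 / 0.00753 = 22.5969 s⁻¹
ΔT = η·γ̇²·t_res/(ρ·cp) = [274 × 22.5969² × 1225.19] / [1132 × 1569] = 96.5125 K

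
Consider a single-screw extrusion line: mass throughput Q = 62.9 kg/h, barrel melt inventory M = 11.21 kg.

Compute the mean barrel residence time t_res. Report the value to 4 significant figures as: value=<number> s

Throughput in SI: Q_s = 62.9 kg/h ÷ 3600 s/h = 0.0174722 kg/s
t_res = M / Q_s = 11.21 ÷ 0.0174722 = 641.59 s

value=641.6 s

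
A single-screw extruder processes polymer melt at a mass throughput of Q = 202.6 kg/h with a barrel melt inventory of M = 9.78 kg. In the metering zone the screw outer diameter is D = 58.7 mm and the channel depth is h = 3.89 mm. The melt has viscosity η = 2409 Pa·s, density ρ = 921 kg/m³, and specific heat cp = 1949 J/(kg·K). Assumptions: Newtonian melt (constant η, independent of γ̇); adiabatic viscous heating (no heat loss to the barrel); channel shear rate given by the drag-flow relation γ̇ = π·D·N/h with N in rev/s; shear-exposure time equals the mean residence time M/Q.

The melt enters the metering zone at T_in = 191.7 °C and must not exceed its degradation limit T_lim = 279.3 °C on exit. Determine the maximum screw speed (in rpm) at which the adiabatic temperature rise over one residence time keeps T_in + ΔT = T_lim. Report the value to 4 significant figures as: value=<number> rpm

value=24.53 rpm

Throughput in SI: Q_s = 202.6 kg/h ÷ 3600 s/h = 0.0562778 kg/s
t_res = M / Q_s = 9.78 ÷ 0.0562778 = 173.781 s
Geometry in SI: D = 58.7 mm → 0.0587 m, h = 3.89 mm → 0.00389 m
Allowable rise: ΔT_a = T_lim − T_in = 279.3 − 191.7 = 87.6 K
γ̇_max² = ΔT_a·ρ·cp/(η·t_res) = 87.6·921·1949/(2409·173.781) = 375.61 s⁻²
γ̇_max = sqrt(375.61) = 19.3807 s⁻¹
Solve γ̇ = πDN/h for N: N_max = γ̇_max·h/(π·D) = 19.3807 × 0.00389 / (π × 0.0587) = 0.408818 rev/s = 24.5291 rpm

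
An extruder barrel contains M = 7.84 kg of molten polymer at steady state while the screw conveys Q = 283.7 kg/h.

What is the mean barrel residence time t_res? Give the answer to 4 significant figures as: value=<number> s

value=99.49 s

Convert throughput: Q = 283.7 kg/h = 283.7/3600 = 0.0788056 kg/s
Mean residence time: t_res = M/Q_s = 7.84 kg / 0.0788056 kg/s = 99.4854 s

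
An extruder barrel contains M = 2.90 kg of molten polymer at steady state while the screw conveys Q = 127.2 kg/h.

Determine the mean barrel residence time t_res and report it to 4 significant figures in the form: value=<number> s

Q_s = Q / 3600 = 127.2 / 3600 = 0.0353333 kg/s
t_res = M / Q_s = 2.90 ÷ 0.0353333 = 82.0755 s

value=82.08 s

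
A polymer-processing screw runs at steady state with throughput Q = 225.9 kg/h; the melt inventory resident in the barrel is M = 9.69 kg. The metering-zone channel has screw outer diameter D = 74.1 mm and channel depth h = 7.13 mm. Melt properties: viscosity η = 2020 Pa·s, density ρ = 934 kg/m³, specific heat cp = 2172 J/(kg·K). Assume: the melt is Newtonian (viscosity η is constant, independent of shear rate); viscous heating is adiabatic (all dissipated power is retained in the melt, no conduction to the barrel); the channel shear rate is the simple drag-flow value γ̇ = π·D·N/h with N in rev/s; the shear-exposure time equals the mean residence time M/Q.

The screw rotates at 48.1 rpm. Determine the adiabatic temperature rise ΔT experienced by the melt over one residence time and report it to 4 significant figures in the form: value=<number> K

value=105.3 K

Convert throughput: Q = 225.9 kg/h = 225.9/3600 = 0.06275 kg/s
Mean residence time: t_res = M/Q_s = 9.69 kg / 0.06275 kg/s = 154.422 s
Geometry in metres: D = 74.1 mm → 0.0741 m, h = 7.13 mm → 0.00713 m; screw speed N = 48.1 rpm = 0.801667 rev/s
γ̇ = π·D·N / h = π · 0.0741 · 0.801667 / 0.00713 = 26.1741 s⁻¹
ΔT = η·γ̇²·t_res / (ρ·cp) = 2020 · (26.1741)² · 154.422 / (934 · 2172) = 105.341 K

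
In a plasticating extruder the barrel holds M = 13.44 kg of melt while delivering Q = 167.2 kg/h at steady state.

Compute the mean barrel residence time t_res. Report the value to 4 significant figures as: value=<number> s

value=289.4 s

Q_s = Q / 3600 = 167.2 / 3600 = 0.0464444 kg/s
t_res = M / Q_s = 13.44 / 0.0464444 = 289.378 s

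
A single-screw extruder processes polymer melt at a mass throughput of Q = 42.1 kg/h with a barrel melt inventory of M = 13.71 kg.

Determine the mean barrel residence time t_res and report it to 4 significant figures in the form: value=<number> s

value=1172. s

Q_s = Q / 3600 = 42.1 / 3600 = 0.0116944 kg/s
t_res = M / Q_s = 13.71 ÷ 0.0116944 = 1172.35 s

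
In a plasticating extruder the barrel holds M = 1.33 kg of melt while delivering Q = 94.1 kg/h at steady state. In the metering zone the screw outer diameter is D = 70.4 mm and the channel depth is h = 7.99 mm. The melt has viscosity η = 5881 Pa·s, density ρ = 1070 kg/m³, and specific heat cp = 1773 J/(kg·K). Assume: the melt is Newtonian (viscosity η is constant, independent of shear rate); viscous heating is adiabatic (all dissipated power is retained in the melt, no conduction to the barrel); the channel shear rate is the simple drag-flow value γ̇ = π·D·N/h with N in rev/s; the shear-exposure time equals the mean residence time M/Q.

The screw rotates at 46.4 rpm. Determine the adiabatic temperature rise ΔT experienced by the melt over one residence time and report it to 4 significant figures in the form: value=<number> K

value=72.28 K

Convert throughput: Q = 94.1 kg/h = 94.1/3600 = 0.0261389 kg/s
Mean residence time: t_res = M/Q_s = 1.33 kg / 0.0261389 kg/s = 50.882 s
Geometry in metres: D = 70.4 mm → 0.0704 m, h = 7.99 mm → 0.00799 m; screw speed N = 46.4 rpm = 0.773333 rev/s
γ̇ = π·D·N / h = π · 0.0704 · 0.773333 / 0.00799 = 21.4063 s⁻¹
Adiabatic rise: ΔT = η γ̇² t_res / (ρ cp) = 5881·(21.4063)²·50.882 / (1070·1773) = 72.2783 K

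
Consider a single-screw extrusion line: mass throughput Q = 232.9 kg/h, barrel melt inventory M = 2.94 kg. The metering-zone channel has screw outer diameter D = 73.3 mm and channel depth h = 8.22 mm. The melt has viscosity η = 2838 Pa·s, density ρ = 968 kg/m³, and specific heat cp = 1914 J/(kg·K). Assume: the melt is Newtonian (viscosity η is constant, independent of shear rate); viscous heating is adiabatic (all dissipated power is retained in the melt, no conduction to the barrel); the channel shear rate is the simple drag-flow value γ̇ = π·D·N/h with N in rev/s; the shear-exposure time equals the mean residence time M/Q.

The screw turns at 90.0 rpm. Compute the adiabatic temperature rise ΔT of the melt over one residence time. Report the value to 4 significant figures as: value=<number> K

Q_s = Q / 3600 = 232.9 / 3600 = 0.0646944 kg/s
Mean residence time: t_res = M/Q_s = 2.94 kg / 0.0646944 kg/s = 45.4444 s
Convert to SI: D = 0.0733 m, h = 0.00822 m, N = 90.0/60 = 1.5 rev/s
γ̇ = π·D·N / h = π · 0.0733 · 1.5 / 0.00822 = 42.0217 s⁻¹
ΔT = η·γ̇²·t_res / (ρ·cp) = 2838 · (42.0217)² · 45.4444 / (968 · 1914) = 122.92 K

value=122.9 K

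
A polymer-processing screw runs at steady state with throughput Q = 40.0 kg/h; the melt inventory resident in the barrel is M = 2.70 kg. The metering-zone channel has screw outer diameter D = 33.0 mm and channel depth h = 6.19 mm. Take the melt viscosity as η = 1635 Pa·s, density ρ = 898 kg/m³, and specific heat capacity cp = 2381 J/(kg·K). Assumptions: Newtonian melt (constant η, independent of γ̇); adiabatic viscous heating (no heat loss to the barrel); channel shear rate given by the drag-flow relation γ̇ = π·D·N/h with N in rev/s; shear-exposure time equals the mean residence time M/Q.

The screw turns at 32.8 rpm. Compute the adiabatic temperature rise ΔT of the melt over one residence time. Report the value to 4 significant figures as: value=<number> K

value=15.58 K

Q_s = Q / 3600 = 40.0 / 3600 = 0.0111111 kg/s
t_res = M / Q_s = 2.70 ÷ 0.0111111 = 243 s
Convert to SI: D = 0.033 m, h = 0.00619 m, N = 32.8/60 = 0.546667 rev/s
γ̇ = π·D·N / h = π · 0.033 · 0.546667 / 0.00619 = 9.15579 s⁻¹
ΔT = η·γ̇²·t_res / (ρ·cp) = 1635 · (9.15579)² · 243 / (898 · 2381) = 15.5769 K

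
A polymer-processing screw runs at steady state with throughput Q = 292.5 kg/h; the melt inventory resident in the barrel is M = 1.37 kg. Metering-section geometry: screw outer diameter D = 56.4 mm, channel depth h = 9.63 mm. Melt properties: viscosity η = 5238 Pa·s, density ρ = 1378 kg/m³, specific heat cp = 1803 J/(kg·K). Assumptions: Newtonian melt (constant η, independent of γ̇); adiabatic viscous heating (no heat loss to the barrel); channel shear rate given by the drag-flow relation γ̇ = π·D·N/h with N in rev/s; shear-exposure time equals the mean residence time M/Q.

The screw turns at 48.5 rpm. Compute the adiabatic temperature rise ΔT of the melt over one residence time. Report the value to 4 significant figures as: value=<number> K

Throughput in SI: Q_s = 292.5 kg/h ÷ 3600 s/h = 0.08125 kg/s
t_res = M / Q_s = 1.37 ÷ 0.08125 = 16.8615 s
D = 56.4 mm = 0.0564 m;  h = 9.63 mm = 0.00963 m;  N = 48.5 rpm / 60 = 0.808333 rev/s
γ̇ = π D N / h = (π)(0.0564)(0.808333) / 0.00963 = 14.8728 s⁻¹
Adiabatic rise: ΔT = η γ̇² t_res / (ρ cp) = 5238·(14.8728)²·16.8615 / (1378·1803) = 7.86329 K

value=7.863 K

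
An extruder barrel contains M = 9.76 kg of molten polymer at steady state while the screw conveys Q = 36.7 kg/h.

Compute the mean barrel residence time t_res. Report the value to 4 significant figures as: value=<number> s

Throughput in SI: Q_s = 36.7 kg/h ÷ 3600 s/h = 0.0101944 kg/s
Mean residence time: t_res = M/Q_s = 9.76 kg / 0.0101944 kg/s = 957.384 s

value=957.4 s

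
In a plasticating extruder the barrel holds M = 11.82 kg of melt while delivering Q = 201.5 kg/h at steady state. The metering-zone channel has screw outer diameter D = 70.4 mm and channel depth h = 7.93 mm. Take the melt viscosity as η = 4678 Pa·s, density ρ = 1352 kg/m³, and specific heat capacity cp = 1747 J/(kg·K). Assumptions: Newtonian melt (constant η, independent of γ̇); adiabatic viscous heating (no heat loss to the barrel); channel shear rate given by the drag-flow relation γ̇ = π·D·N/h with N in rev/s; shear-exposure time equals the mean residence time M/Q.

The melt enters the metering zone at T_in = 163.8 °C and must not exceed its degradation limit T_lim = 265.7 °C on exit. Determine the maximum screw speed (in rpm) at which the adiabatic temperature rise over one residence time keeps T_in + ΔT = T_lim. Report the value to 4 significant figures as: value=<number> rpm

Q_s = Q / 3600 = 201.5 / 3600 = 0.0559722 kg/s
Mean residence time: t_res = M/Q_s = 11.82 kg / 0.0559722 kg/s = 211.176 s
D = 70.4 mm = 0.0704 m;  h = 7.93 mm = 0.00793 m
Allowable rise: ΔT_a = T_lim − T_in = 265.7 − 163.8 = 101.9 K
γ̇_max² = ΔT_a·ρ·cp/(η·t_res) = 101.9·1352·1747/(4678·211.176) = 243.634 s⁻²
γ̇_max = √243.634 = 15.6088 s⁻¹
N_max = γ̇_max·h / (π·D) = 15.6088 · 0.00793 / (π · 0.0704) = 0.559654 rev/s = 33.5793 rpm

value=33.58 rpm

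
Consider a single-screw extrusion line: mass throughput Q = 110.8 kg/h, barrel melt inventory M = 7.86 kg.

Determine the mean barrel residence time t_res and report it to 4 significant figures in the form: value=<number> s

value=255.4 s

Throughput in SI: Q_s = 110.8 kg/h ÷ 3600 s/h = 0.0307778 kg/s
t_res = M / Q_s = 7.86 / 0.0307778 = 255.379 s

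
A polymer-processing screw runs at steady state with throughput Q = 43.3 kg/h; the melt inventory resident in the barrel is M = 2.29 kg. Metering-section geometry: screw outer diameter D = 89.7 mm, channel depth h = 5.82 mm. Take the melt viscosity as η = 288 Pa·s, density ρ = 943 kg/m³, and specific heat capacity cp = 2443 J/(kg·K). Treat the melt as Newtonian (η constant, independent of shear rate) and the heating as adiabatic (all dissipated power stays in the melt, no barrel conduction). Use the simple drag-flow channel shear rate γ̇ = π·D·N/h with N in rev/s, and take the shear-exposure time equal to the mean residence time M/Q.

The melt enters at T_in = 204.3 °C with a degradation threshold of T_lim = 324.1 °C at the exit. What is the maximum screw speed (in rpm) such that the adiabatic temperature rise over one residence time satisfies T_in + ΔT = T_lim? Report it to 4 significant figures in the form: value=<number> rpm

Convert throughput: Q = 43.3 kg/h = 43.3/3600 = 0.0120278 kg/s
t_res = M / Q_s = 2.29 / 0.0120278 = 190.393 s
D = 89.7 mm = 0.0897 m;  h = 5.82 mm = 0.00582 m
ΔT_a = T_lim − T_in = 324.1 °C − 204.3 °C = 119.8 K
γ̇_max² = ΔT_a·ρ·cp/(η·t_res) = 119.8·943·2443/(288·190.393) = 5033.26 s⁻²
Take the square root: γ̇_max = √(5033.26) = 70.9455 s⁻¹
N_max = γ̇_max·h / (π·D) = 70.9455 · 0.00582 / (π · 0.0897) = 1.46523 rev/s = 87.9137 rpm

value=87.91 rpm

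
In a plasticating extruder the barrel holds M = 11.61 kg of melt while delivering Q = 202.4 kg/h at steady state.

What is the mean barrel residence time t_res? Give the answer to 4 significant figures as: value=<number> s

value=206.5 s

Q_s = Q / 3600 = 202.4 / 3600 = 0.0562222 kg/s
t_res = M / Q_s = 11.61 / 0.0562222 = 206.502 s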